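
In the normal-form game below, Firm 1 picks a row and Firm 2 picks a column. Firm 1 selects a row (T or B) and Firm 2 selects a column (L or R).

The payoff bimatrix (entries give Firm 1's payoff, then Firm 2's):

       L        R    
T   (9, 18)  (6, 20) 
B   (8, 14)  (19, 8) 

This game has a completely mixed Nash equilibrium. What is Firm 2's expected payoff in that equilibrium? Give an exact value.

17

First find p, the probability Firm 1 plays T, from Firm 2's indifference between L and R: 18p + 14(1−p) = 20p + 8(1−p), giving p = 3/4.
Since Firm 2 is indifferent in equilibrium, Firm 2's expected payoff equals the payoff from either column against (3/4, 1/4). Using L: 18(3/4) + 14(1/4) = 17.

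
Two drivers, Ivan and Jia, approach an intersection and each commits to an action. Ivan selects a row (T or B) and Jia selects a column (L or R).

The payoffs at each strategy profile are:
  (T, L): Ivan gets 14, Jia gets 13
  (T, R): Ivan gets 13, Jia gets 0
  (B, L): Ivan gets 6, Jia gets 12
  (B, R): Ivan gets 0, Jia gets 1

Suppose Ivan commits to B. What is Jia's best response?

Against B, Jia earns 12 from L and 1 from R.
So L is the best response.

L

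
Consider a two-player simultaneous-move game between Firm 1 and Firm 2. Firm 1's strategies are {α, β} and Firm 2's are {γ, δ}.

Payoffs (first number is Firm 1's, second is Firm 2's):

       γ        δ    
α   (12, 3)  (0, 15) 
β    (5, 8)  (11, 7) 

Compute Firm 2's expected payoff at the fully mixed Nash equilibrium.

First find x, the probability Firm 1 plays α, from Firm 2's indifference between γ and δ: 3x + 8(1−x) = 15x + 7(1−x), giving x = 1/13.
Since Firm 2 is indifferent in equilibrium, Firm 2's expected payoff equals the payoff from either column against (1/13, 12/13). Using γ: 3(1/13) + 8(12/13) = 99/13.

99/13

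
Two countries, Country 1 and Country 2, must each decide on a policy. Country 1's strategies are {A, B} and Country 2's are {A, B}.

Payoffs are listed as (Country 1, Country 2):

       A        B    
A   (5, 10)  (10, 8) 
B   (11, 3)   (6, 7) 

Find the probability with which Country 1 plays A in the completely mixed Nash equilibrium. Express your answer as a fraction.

2/3

Let r be the probability that Country 1 plays A. In a completely mixed equilibrium, Country 2 must be indifferent between A and B.
Country 2's expected payoff from A is 10r + 3(1−r); from B it is 8r + 7(1−r).
Setting these equal: 7r + 3 = r + 7, so r = 2/3.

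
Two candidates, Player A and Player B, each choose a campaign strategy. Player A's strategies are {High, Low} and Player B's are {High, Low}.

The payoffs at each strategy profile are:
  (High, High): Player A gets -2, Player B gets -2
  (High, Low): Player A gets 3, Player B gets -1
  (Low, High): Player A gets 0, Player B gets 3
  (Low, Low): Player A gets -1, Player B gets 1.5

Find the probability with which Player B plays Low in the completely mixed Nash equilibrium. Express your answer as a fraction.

Let c be the probability that Player B plays High. In a completely mixed equilibrium, Player A must be indifferent between High and Low.
Player A's expected payoff from High is −2c + 3(1−c); from Low it is −(1−c).
Setting these equal: −5c + 3 = c − 1, so c = 2/3.
Therefore Player B plays Low with probability 1 − 2/3 = 1/3.

1/3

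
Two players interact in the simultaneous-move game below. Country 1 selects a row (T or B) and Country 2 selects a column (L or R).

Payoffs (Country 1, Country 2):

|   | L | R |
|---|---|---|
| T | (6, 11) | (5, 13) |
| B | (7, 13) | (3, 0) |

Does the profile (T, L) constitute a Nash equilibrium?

At (T, L), Country 1 earns 6; switching to B would give 7, so Country 1 would deviate.
Country 2 earns 11; switching to R would give 13, so Country 2 would deviate.
Since at least one player can profitably deviate, this is not a Nash equilibrium.

No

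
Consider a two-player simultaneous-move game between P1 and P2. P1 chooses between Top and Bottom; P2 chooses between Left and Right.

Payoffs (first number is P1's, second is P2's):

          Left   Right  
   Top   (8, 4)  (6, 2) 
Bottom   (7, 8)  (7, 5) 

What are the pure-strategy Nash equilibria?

(Top, Left): P1 gets 8 ≥ 7 from Bottom, and P2 gets 4 ≥ 2 from Right — Nash equilibrium.
(Top, Right): P1 prefers Bottom (7 > 6); P2 prefers Left (4 > 2) — not an equilibrium.
(Bottom, Left): P1 prefers Top (8 > 7) — not an equilibrium.
(Bottom, Right): P2 prefers Left (8 > 5) — not an equilibrium.

(Top, Left)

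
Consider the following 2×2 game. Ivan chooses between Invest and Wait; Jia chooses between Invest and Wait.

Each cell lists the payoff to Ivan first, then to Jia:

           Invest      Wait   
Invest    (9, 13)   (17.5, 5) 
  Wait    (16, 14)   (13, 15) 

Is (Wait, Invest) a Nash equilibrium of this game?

No

At (Wait, Invest), Ivan earns 16; switching to Invest would give 9, so Ivan has no profitable deviation.
Jia earns 14; switching to Wait would give 15, so Jia would deviate.
Since at least one player can profitably deviate, this is not a Nash equilibrium.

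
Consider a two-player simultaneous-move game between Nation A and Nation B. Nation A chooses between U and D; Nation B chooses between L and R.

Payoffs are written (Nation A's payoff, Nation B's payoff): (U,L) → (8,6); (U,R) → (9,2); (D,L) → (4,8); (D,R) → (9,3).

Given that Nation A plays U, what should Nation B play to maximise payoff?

Against U, Nation B earns 6 from L and 2 from R.
So L is the best response.

L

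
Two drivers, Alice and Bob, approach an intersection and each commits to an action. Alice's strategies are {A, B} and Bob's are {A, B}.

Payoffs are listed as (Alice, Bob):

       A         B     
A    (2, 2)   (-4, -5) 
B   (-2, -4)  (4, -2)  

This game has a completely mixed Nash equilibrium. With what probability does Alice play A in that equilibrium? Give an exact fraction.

2/9

Let r be the probability that Alice plays A. In a completely mixed equilibrium, Bob must be indifferent between A and B.
Bob's expected payoff from A is 2r − 4(1−r); from B it is −5r − 2(1−r).
Setting these equal: 6r − 4 = −3r − 2, so r = 2/9.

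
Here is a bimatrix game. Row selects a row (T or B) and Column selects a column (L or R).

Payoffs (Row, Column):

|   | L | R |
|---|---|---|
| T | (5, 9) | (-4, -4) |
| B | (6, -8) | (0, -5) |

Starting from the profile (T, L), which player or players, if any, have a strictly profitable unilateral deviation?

Row at (T, L) earns 5; deviating to B yields 6 — a strict improvement.
Column earns 9; deviating to R yields -4 — not better.
Only Row has a strictly profitable deviation.

Row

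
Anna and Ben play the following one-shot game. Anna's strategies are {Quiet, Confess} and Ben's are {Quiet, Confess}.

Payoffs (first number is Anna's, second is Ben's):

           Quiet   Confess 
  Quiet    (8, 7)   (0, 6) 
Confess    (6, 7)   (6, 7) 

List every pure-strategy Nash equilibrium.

(Quiet, Quiet) and (Confess, Confess)

(Quiet, Quiet): Anna gets 8 ≥ 6 from Confess, and Ben gets 7 ≥ 6 from Confess — Nash equilibrium.
(Quiet, Confess): Anna prefers Confess (6 > 0); Ben prefers Quiet (7 > 6) — not an equilibrium.
(Confess, Quiet): Anna prefers Quiet (8 > 6) — not an equilibrium.
(Confess, Confess): Anna gets 6 ≥ 0 from Quiet, and Ben gets 7 ≥ 7 from Quiet — Nash equilibrium.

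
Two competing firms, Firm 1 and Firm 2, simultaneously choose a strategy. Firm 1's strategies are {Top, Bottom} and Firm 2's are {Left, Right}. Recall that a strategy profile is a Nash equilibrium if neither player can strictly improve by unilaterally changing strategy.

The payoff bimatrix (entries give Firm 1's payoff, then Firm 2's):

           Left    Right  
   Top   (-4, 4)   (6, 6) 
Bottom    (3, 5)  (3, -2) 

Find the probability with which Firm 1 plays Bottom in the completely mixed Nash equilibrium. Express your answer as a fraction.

2/9

Let r be the probability that Firm 1 plays Top. In a completely mixed equilibrium, Firm 2 must be indifferent between Left and Right.
Firm 2's expected payoff from Left is 4r + 5(1−r); from Right it is 6r − 2(1−r).
Setting these equal: −r + 5 = 8r − 2, so r = 7/9.
Therefore Firm 1 plays Bottom with probability 1 − 7/9 = 2/9.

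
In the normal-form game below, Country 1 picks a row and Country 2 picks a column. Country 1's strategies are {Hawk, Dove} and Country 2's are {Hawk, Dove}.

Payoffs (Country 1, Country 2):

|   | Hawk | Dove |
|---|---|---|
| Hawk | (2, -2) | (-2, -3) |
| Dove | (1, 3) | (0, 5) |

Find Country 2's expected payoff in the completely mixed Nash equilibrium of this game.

-1/3

First find p, the probability Country 1 plays Hawk, from Country 2's indifference between Hawk and Dove: −2p + 3(1−p) = −3p + 5(1−p), giving p = 2/3.
Since Country 2 is indifferent in equilibrium, Country 2's expected payoff equals the payoff from either column against (2/3, 1/3). Using Hawk: −2(2/3) + 3(1/3) = -1/3.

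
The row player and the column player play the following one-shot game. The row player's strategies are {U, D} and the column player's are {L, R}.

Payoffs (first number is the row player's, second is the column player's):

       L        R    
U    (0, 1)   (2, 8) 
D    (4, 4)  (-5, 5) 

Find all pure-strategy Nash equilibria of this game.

(U, L): the row player prefers D (4 > 0); the column player prefers R (8 > 1) — not an equilibrium.
(U, R): the row player gets 2 ≥ -5 from D, and the column player gets 8 ≥ 1 from L — Nash equilibrium.
(D, L): the column player prefers R (5 > 4) — not an equilibrium.
(D, R): the row player prefers U (2 > -5) — not an equilibrium.

(U, R)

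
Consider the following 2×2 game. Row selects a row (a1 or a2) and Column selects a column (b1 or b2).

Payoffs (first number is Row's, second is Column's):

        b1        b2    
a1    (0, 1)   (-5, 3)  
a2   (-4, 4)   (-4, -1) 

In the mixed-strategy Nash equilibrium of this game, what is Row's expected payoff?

First find q, the probability Column plays b1, from Row's indifference between a1 and a2: −5(1−q) = −4q − 4(1−q), giving q = 1/5.
Since Row is indifferent in equilibrium, Row's expected payoff equals the payoff from either row against (1/5, 4/5). Using a1: −5(4/5) = -4.

-4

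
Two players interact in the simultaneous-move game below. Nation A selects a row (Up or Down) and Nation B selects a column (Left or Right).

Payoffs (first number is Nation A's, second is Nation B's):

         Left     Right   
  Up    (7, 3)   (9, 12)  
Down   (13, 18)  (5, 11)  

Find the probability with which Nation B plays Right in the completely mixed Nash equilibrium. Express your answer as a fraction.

3/5

Let y be the probability that Nation B plays Left. In a completely mixed equilibrium, Nation A must be indifferent between Up and Down.
Nation A's expected payoff from Up is 7y + 9(1−y); from Down it is 13y + 5(1−y).
Setting these equal: −2y + 9 = 8y + 5, so y = 2/5.
Therefore Nation B plays Right with probability 1 − 2/5 = 3/5.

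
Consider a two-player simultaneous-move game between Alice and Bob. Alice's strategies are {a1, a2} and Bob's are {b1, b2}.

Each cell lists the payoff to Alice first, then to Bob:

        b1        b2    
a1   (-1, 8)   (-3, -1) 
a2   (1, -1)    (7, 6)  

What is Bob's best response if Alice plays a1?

Against a1, Bob earns 8 from b1 and -1 from b2.
So b1 is the best response.

b1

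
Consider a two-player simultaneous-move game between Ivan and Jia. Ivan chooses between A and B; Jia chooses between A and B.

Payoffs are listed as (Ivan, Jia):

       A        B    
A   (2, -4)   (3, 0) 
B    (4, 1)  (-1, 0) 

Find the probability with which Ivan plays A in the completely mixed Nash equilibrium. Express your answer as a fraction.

1/5

Let x be the probability that Ivan plays A. In a completely mixed equilibrium, Jia must be indifferent between A and B.
Jia's expected payoff from A is −4x + (1−x); from B it is 0.
Setting these equal: −5x + 1 = 0, so x = 1/5.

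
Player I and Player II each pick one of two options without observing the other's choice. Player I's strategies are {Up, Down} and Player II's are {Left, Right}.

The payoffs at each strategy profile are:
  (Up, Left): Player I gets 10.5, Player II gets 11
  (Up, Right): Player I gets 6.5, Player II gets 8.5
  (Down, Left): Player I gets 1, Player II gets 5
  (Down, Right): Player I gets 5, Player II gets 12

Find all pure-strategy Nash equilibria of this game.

(Up, Left)

(Up, Left): Player I gets 10.5 ≥ 1 from Down, and Player II gets 11 ≥ 8.5 from Right — Nash equilibrium.
(Up, Right): Player II prefers Left (11 > 8.5) — not an equilibrium.
(Down, Left): Player I prefers Up (10.5 > 1); Player II prefers Right (12 > 5) — not an equilibrium.
(Down, Right): Player I prefers Up (6.5 > 5) — not an equilibrium.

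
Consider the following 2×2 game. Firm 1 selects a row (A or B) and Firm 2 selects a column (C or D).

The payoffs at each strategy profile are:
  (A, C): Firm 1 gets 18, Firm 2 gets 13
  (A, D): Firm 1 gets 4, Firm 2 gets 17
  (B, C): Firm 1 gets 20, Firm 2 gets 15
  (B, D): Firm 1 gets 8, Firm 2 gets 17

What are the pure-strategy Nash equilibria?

(B, D)

(A, C): Firm 1 prefers B (20 > 18); Firm 2 prefers D (17 > 13) — not an equilibrium.
(A, D): Firm 1 prefers B (8 > 4) — not an equilibrium.
(B, C): Firm 2 prefers D (17 > 15) — not an equilibrium.
(B, D): Firm 1 gets 8 ≥ 4 from A, and Firm 2 gets 17 ≥ 15 from C — Nash equilibrium.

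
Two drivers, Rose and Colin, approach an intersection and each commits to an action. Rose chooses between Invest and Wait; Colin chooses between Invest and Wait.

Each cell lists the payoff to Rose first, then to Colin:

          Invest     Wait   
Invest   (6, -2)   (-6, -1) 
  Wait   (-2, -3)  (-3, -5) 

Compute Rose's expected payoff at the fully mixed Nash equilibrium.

First find q, the probability Colin plays Invest, from Rose's indifference between Invest and Wait: 6q − 6(1−q) = −2q − 3(1−q), giving q = 3/11.
Since Rose is indifferent in equilibrium, Rose's expected payoff equals the payoff from either row against (3/11, 8/11). Using Invest: 6(3/11) − 6(8/11) = -30/11.

-30/11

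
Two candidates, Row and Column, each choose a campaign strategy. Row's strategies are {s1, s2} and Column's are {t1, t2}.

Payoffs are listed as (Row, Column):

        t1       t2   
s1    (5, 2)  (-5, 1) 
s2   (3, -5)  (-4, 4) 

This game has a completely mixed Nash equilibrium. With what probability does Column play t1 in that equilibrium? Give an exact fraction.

1/3

Let q be the probability that Column plays t1. In a completely mixed equilibrium, Row must be indifferent between s1 and s2.
Row's expected payoff from s1 is 5q − 5(1−q); from s2 it is 3q − 4(1−q).
Setting these equal: 10q − 5 = 7q − 4, so q = 1/3.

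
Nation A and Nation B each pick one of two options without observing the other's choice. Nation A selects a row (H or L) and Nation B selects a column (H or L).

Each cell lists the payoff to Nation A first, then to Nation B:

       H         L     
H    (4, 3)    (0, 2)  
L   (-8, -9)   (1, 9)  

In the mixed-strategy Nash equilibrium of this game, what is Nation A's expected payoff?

First find y, the probability Nation B plays H, from Nation A's indifference between H and L: 4y = −8y + (1−y), giving y = 1/13.
Since Nation A is indifferent in equilibrium, Nation A's expected payoff equals the payoff from either row against (1/13, 12/13). Using H: 4(1/13) = 4/13.

4/13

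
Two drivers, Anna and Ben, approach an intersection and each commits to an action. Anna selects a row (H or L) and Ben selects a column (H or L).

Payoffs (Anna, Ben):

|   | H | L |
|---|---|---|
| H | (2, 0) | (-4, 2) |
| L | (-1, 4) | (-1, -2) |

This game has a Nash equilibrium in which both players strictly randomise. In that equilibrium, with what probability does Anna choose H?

3/4

Let x be the probability that Anna plays H. In a completely mixed equilibrium, Ben must be indifferent between H and L.
Ben's expected payoff from H is 4(1−x); from L it is 2x − 2(1−x).
Setting these equal: −4x + 4 = 4x − 2, so x = 3/4.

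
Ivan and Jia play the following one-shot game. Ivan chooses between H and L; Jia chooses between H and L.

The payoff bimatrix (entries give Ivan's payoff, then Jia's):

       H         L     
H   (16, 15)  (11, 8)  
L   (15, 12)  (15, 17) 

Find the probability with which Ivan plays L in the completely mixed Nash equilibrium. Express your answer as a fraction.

Let p be the probability that Ivan plays H. In a completely mixed equilibrium, Jia must be indifferent between H and L.
Jia's expected payoff from H is 15p + 12(1−p); from L it is 8p + 17(1−p).
Setting these equal: 3p + 12 = −9p + 17, so p = 5/12.
Therefore Ivan plays L with probability 1 − 5/12 = 7/12.

7/12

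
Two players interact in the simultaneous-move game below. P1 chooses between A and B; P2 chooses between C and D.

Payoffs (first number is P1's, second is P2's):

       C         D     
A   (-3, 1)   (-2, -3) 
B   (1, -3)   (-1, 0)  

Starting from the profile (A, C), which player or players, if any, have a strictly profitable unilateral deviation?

P1 at (A, C) earns -3; deviating to B yields 1 — a strict improvement.
P2 earns 1; deviating to D yields -3 — not better.
Only P1 has a strictly profitable deviation.

P1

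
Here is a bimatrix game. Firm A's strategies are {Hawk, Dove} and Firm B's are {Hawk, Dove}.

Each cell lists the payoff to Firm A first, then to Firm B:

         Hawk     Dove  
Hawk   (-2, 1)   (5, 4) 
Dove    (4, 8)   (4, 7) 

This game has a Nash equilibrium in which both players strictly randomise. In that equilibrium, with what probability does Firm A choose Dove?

3/4

Let x be the probability that Firm A plays Hawk. In a completely mixed equilibrium, Firm B must be indifferent between Hawk and Dove.
Firm B's expected payoff from Hawk is x + 8(1−x); from Dove it is 4x + 7(1−x).
Setting these equal: −7x + 8 = −3x + 7, so x = 1/4.
Therefore Firm A plays Dove with probability 1 − 1/4 = 3/4.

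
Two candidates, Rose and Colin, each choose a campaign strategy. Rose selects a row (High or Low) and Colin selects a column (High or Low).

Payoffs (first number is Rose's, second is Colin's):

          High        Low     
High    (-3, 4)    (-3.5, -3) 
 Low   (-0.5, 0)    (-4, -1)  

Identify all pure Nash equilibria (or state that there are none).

(High, High): Rose prefers Low (-0.5 > -3) — not an equilibrium.
(High, Low): Colin prefers High (4 > -3) — not an equilibrium.
(Low, High): Rose gets -0.5 ≥ -3 from High, and Colin gets 0 ≥ -1 from Low — Nash equilibrium.
(Low, Low): Rose prefers High (-3.5 > -4); Colin prefers High (0 > -1) — not an equilibrium.

(Low, High)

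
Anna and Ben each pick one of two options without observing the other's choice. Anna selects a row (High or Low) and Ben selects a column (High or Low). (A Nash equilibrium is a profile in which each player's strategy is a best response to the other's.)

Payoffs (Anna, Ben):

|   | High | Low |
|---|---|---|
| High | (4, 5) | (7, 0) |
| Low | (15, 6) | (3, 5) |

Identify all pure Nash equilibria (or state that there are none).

(High, High): Anna prefers Low (15 > 4) — not an equilibrium.
(High, Low): Ben prefers High (5 > 0) — not an equilibrium.
(Low, High): Anna gets 15 ≥ 4 from High, and Ben gets 6 ≥ 5 from Low — Nash equilibrium.
(Low, Low): Anna prefers High (7 > 3); Ben prefers High (6 > 5) — not an equilibrium.

(Low, High)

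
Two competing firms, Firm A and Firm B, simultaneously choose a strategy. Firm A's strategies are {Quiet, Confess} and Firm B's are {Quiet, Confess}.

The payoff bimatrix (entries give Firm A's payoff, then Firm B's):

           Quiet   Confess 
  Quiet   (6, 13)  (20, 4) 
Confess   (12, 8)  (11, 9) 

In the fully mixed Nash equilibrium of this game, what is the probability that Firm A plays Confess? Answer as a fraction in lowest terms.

Let p be the probability that Firm A plays Quiet. In a completely mixed equilibrium, Firm B must be indifferent between Quiet and Confess.
Firm B's expected payoff from Quiet is 13p + 8(1−p); from Confess it is 4p + 9(1−p).
Setting these equal: 5p + 8 = −5p + 9, so p = 1/10.
Therefore Firm A plays Confess with probability 1 − 1/10 = 9/10.

9/10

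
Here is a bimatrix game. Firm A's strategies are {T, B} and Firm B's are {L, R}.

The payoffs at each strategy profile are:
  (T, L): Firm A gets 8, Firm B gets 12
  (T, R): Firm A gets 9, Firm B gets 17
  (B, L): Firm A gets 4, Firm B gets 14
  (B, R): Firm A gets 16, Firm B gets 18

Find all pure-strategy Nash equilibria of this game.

(T, L): Firm B prefers R (17 > 12) — not an equilibrium.
(T, R): Firm A prefers B (16 > 9) — not an equilibrium.
(B, L): Firm A prefers T (8 > 4); Firm B prefers R (18 > 14) — not an equilibrium.
(B, R): Firm A gets 16 ≥ 9 from T, and Firm B gets 18 ≥ 14 from L — Nash equilibrium.

(B, R)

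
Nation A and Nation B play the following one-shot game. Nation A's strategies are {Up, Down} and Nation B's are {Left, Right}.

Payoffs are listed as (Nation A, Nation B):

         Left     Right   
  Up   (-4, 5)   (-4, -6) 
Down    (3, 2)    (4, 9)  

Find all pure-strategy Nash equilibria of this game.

(Up, Left): Nation A prefers Down (3 > -4) — not an equilibrium.
(Up, Right): Nation A prefers Down (4 > -4); Nation B prefers Left (5 > -6) — not an equilibrium.
(Down, Left): Nation B prefers Right (9 > 2) — not an equilibrium.
(Down, Right): Nation A gets 4 ≥ -4 from Up, and Nation B gets 9 ≥ 2 from Left — Nash equilibrium.

(Down, Right)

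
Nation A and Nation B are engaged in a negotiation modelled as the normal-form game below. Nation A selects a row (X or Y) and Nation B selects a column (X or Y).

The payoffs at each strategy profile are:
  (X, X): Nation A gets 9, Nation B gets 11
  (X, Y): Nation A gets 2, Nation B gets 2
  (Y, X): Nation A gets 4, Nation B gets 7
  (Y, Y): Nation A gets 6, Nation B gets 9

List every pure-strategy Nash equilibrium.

(X, X) and (Y, Y)

(X, X): Nation A gets 9 ≥ 4 from Y, and Nation B gets 11 ≥ 2 from Y — Nash equilibrium.
(X, Y): Nation A prefers Y (6 > 2); Nation B prefers X (11 > 2) — not an equilibrium.
(Y, X): Nation A prefers X (9 > 4); Nation B prefers Y (9 > 7) — not an equilibrium.
(Y, Y): Nation A gets 6 ≥ 2 from X, and Nation B gets 9 ≥ 7 from X — Nash equilibrium.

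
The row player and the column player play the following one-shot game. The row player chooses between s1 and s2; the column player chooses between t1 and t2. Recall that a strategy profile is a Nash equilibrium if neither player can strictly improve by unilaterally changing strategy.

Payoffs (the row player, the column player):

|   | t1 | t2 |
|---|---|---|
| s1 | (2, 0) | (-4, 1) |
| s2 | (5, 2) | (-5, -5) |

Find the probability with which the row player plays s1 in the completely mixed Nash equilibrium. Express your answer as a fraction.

7/8

Let x be the probability that the row player plays s1. In a completely mixed equilibrium, the column player must be indifferent between t1 and t2.
The column player's expected payoff from t1 is 2(1−x); from t2 it is x − 5(1−x).
Setting these equal: −2x + 2 = 6x − 5, so x = 7/8.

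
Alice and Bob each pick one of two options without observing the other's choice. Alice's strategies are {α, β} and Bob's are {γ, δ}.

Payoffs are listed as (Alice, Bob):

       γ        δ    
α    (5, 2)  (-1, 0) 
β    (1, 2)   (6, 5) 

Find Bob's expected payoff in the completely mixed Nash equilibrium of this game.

First find x, the probability Alice plays α, from Bob's indifference between γ and δ: 2x + 2(1−x) = 5(1−x), giving x = 3/5.
Since Bob is indifferent in equilibrium, Bob's expected payoff equals the payoff from either column against (3/5, 2/5). Using γ: 2(3/5) + 2(2/5) = 2.

2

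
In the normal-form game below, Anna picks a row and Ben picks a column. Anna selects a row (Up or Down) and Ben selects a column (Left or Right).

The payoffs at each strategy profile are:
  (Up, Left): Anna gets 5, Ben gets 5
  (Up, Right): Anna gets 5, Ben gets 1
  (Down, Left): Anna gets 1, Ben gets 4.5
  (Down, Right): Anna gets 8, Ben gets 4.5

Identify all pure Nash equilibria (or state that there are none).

(Up, Left) and (Down, Right)

(Up, Left): Anna gets 5 ≥ 1 from Down, and Ben gets 5 ≥ 1 from Right — Nash equilibrium.
(Up, Right): Anna prefers Down (8 > 5); Ben prefers Left (5 > 1) — not an equilibrium.
(Down, Left): Anna prefers Up (5 > 1) — not an equilibrium.
(Down, Right): Anna gets 8 ≥ 5 from Up, and Ben gets 4.5 ≥ 4.5 from Left — Nash equilibrium.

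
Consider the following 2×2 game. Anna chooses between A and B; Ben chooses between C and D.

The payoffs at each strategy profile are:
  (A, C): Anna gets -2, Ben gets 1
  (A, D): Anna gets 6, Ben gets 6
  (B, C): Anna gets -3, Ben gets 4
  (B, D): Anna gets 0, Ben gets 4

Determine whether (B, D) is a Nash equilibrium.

At (B, D), Anna earns 0; switching to A would give 6, so Anna would deviate.
Ben earns 4; switching to C would give 4, so Ben has no profitable deviation.
Since at least one player can profitably deviate, this is not a Nash equilibrium.

No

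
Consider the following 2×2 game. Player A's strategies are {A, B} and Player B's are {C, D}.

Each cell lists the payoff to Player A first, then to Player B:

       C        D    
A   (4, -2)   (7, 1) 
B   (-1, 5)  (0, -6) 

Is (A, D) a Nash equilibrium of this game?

At (A, D), Player A earns 7; switching to B would give 0, so Player A has no profitable deviation.
Player B earns 1; switching to C would give -2, so Player B has no profitable deviation.
Neither player can gain by a unilateral deviation, so this profile is a Nash equilibrium.

Yes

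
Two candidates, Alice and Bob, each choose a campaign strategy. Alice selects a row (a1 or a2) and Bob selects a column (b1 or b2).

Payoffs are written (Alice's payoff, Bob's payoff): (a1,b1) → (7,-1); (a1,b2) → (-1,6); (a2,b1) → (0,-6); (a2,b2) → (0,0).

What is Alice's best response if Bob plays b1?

a1

Against b1, Alice earns 7 from a1 and 0 from a2.
So a1 is the best response.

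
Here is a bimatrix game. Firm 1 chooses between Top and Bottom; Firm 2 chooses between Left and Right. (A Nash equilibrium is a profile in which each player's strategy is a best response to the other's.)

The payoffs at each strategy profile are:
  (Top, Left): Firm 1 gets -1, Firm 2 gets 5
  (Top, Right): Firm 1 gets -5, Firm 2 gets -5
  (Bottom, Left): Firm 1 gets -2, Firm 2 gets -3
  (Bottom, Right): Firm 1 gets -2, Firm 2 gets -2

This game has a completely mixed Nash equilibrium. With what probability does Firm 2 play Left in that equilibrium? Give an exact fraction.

Let q be the probability that Firm 2 plays Left. In a completely mixed equilibrium, Firm 1 must be indifferent between Top and Bottom.
Firm 1's expected payoff from Top is −q − 5(1−q); from Bottom it is −2q − 2(1−q).
Setting these equal: 4q − 5 = -2, so q = 3/4.

3/4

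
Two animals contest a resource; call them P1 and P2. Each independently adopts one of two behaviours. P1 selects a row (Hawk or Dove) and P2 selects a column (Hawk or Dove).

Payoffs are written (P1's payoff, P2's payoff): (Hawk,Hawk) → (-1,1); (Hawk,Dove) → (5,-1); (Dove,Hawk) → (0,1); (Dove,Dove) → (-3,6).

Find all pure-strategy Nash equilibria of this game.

none

(Hawk, Hawk): P1 prefers Dove (0 > -1) — not an equilibrium.
(Hawk, Dove): P2 prefers Hawk (1 > -1) — not an equilibrium.
(Dove, Hawk): P2 prefers Dove (6 > 1) — not an equilibrium.
(Dove, Dove): P1 prefers Hawk (5 > -3) — not an equilibrium.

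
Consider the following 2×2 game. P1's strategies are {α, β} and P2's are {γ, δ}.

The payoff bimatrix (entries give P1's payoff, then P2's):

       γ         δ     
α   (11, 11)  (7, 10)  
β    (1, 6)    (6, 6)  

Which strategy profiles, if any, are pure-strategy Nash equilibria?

(α, γ)

(α, γ): P1 gets 11 ≥ 1 from β, and P2 gets 11 ≥ 10 from δ — Nash equilibrium.
(α, δ): P2 prefers γ (11 > 10) — not an equilibrium.
(β, γ): P1 prefers α (11 > 1) — not an equilibrium.
(β, δ): P1 prefers α (7 > 6) — not an equilibrium.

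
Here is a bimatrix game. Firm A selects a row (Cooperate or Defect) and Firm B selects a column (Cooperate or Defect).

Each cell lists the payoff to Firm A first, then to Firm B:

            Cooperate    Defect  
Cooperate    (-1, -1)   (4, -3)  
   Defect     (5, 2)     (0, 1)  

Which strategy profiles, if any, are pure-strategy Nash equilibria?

(Cooperate, Cooperate): Firm A prefers Defect (5 > -1) — not an equilibrium.
(Cooperate, Defect): Firm B prefers Cooperate (-1 > -3) — not an equilibrium.
(Defect, Cooperate): Firm A gets 5 ≥ -1 from Cooperate, and Firm B gets 2 ≥ 1 from Defect — Nash equilibrium.
(Defect, Defect): Firm A prefers Cooperate (4 > 0); Firm B prefers Cooperate (2 > 1) — not an equilibrium.

(Defect, Cooperate)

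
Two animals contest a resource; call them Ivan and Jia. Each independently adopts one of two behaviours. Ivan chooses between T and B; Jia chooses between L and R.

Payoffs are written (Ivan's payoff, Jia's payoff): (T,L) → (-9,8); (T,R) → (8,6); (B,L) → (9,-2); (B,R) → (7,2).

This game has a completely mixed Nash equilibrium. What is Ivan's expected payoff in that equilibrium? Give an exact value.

First find q, the probability Jia plays L, from Ivan's indifference between T and B: −9q + 8(1−q) = 9q + 7(1−q), giving q = 1/19.
Since Ivan is indifferent in equilibrium, Ivan's expected payoff equals the payoff from either row against (1/19, 18/19). Using T: −9(1/19) + 8(18/19) = 135/19.

135/19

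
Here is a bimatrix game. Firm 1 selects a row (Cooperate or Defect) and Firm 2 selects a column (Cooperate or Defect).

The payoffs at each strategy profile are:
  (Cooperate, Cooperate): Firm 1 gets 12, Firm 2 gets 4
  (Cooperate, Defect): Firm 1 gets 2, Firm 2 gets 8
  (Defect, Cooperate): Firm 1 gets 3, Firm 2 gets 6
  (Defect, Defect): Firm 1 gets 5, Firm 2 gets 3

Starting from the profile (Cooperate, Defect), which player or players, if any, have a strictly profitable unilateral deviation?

Firm 1 at (Cooperate, Defect) earns 2; deviating to Defect yields 5 — a strict improvement.
Firm 2 earns 8; deviating to Cooperate yields 4 — not better.
Only Firm 1 has a strictly profitable deviation.

Firm 1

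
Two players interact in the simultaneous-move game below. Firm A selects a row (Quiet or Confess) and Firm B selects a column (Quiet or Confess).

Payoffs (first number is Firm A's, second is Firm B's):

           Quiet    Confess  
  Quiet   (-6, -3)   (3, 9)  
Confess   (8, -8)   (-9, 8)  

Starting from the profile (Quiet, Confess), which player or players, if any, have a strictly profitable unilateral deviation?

Firm A at (Quiet, Confess) earns 3; deviating to Confess yields -9 — not better.
Firm B earns 9; deviating to Quiet yields -3 — not better.
Neither player can strictly improve; the profile is a Nash equilibrium.

Neither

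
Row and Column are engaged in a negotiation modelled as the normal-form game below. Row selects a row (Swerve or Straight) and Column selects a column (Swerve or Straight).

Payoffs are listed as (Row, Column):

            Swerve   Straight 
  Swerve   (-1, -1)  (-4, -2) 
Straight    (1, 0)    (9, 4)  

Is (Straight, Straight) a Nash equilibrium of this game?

Yes

At (Straight, Straight), Row earns 9; switching to Swerve would give -4, so Row has no profitable deviation.
Column earns 4; switching to Swerve would give 0, so Column has no profitable deviation.
Neither player can gain by a unilateral deviation, so this profile is a Nash equilibrium.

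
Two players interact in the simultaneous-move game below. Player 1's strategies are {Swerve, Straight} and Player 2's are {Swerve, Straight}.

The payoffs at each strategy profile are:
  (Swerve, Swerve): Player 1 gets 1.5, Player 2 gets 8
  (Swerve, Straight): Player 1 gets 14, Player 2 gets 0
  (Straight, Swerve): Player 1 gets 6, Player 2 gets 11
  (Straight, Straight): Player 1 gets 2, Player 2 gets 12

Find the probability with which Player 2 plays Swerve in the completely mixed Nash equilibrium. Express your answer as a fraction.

8/11

Let y be the probability that Player 2 plays Swerve. In a completely mixed equilibrium, Player 1 must be indifferent between Swerve and Straight.
Player 1's expected payoff from Swerve is 1.5y + 14(1−y); from Straight it is 6y + 2(1−y).
Setting these equal: −12.5y + 14 = 4y + 2, so y = 8/11.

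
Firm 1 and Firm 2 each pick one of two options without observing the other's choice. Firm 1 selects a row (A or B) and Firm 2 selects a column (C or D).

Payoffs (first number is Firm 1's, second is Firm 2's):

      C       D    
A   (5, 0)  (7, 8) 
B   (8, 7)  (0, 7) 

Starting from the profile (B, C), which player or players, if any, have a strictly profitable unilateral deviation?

Firm 1 at (B, C) earns 8; deviating to A yields 5 — not better.
Firm 2 earns 7; deviating to D yields 7 — not better.
Neither player can strictly improve; the profile is a Nash equilibrium.

Neither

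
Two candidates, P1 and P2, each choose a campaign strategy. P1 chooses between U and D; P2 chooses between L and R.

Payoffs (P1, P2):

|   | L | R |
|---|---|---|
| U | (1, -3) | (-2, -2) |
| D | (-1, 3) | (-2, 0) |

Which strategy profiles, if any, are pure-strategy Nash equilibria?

(U, R)

(U, L): P2 prefers R (-2 > -3) — not an equilibrium.
(U, R): P1 gets -2 ≥ -2 from D, and P2 gets -2 ≥ -3 from L — Nash equilibrium.
(D, L): P1 prefers U (1 > -1) — not an equilibrium.
(D, R): P2 prefers L (3 > 0) — not an equilibrium.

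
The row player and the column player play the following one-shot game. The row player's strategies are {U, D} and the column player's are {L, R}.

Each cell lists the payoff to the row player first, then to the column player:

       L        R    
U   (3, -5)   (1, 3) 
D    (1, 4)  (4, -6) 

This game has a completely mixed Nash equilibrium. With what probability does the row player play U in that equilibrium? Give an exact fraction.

5/9

Let r be the probability that the row player plays U. In a completely mixed equilibrium, the column player must be indifferent between L and R.
The column player's expected payoff from L is −5r + 4(1−r); from R it is 3r − 6(1−r).
Setting these equal: −9r + 4 = 9r − 6, so r = 5/9.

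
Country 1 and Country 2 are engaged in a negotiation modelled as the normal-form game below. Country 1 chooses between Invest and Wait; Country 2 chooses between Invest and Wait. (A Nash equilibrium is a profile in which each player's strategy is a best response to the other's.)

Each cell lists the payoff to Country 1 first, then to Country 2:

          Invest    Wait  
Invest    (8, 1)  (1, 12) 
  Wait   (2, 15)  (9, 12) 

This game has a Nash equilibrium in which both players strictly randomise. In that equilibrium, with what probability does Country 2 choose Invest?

Let c be the probability that Country 2 plays Invest. In a completely mixed equilibrium, Country 1 must be indifferent between Invest and Wait.
Country 1's expected payoff from Invest is 8c + (1−c); from Wait it is 2c + 9(1−c).
Setting these equal: 7c + 1 = −7c + 9, so c = 4/7.

4/7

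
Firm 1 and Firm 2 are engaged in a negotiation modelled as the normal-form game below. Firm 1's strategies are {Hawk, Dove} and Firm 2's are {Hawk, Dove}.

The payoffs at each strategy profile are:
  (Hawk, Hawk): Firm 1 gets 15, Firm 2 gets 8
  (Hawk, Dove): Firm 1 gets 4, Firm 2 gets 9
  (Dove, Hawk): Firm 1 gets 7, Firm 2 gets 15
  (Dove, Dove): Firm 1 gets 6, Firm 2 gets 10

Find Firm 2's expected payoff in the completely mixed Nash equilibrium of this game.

First find x, the probability Firm 1 plays Hawk, from Firm 2's indifference between Hawk and Dove: 8x + 15(1−x) = 9x + 10(1−x), giving x = 5/6.
Since Firm 2 is indifferent in equilibrium, Firm 2's expected payoff equals the payoff from either column against (5/6, 1/6). Using Hawk: 8(5/6) + 15(1/6) = 55/6.

55/6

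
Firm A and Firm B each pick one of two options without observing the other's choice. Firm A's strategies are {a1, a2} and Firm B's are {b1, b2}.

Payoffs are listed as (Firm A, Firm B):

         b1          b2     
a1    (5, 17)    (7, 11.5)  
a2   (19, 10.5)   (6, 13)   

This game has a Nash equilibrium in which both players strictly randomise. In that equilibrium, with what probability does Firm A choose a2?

Let r be the probability that Firm A plays a1. In a completely mixed equilibrium, Firm B must be indifferent between b1 and b2.
Firm B's expected payoff from b1 is 17r + 10.5(1−r); from b2 it is 11.5r + 13(1−r).
Setting these equal: 6.5r + 10.5 = −1.5r + 13, so r = 5/16.
Therefore Firm A plays a2 with probability 1 − 5/16 = 11/16.

11/16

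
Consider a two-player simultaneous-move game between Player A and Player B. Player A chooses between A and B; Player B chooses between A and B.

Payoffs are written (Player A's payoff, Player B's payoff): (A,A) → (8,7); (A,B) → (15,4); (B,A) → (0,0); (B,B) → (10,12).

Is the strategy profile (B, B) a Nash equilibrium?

No

At (B, B), Player A earns 10; switching to A would give 15, so Player A would deviate.
Player B earns 12; switching to A would give 0, so Player B has no profitable deviation.
Since at least one player can profitably deviate, this is not a Nash equilibrium.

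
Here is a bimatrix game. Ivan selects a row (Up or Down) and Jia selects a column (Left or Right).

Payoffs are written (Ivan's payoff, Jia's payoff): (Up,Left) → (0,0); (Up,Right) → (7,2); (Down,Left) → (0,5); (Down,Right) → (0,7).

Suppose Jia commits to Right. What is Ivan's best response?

Against Right, Ivan earns 7 from Up and 0 from Down.
So Up is the best response.

Up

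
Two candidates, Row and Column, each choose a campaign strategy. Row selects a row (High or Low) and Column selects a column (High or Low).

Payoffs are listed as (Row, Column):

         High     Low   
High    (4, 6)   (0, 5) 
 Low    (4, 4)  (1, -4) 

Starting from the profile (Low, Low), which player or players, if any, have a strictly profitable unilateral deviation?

Row at (Low, Low) earns 1; deviating to High yields 0 — not better.
Column earns -4; deviating to High yields 4 — a strict improvement.
Only Column has a strictly profitable deviation.

Column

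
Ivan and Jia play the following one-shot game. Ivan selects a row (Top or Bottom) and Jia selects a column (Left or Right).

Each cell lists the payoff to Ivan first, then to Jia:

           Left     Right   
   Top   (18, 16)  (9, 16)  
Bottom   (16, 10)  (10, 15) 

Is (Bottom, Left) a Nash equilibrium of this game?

At (Bottom, Left), Ivan earns 16; switching to Top would give 18, so Ivan would deviate.
Jia earns 10; switching to Right would give 15, so Jia would deviate.
Since at least one player can profitably deviate, this is not a Nash equilibrium.

No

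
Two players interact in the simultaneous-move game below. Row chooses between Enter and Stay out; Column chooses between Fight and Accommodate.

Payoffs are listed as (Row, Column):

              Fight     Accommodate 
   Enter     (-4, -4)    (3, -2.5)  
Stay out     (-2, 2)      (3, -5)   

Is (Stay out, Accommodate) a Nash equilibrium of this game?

No

At (Stay out, Accommodate), Row earns 3; switching to Enter would give 3, so Row has no profitable deviation.
Column earns -5; switching to Fight would give 2, so Column would deviate.
Since at least one player can profitably deviate, this is not a Nash equilibrium.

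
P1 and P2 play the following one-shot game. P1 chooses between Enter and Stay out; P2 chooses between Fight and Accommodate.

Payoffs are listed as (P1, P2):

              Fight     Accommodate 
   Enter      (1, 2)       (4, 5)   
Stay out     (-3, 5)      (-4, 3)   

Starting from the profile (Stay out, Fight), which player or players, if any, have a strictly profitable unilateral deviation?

P1 at (Stay out, Fight) earns -3; deviating to Enter yields 1 — a strict improvement.
P2 earns 5; deviating to Accommodate yields 3 — not better.
Only P1 has a strictly profitable deviation.

P1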